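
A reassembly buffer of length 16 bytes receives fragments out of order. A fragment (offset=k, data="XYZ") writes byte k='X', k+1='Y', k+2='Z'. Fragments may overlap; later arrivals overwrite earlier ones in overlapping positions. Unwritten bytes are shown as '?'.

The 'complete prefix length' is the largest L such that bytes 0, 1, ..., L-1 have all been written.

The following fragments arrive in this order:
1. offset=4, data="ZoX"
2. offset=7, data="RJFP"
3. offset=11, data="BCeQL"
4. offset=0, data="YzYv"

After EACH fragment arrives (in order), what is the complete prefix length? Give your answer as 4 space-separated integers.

Answer: 0 0 0 16

Derivation:
Fragment 1: offset=4 data="ZoX" -> buffer=????ZoX????????? -> prefix_len=0
Fragment 2: offset=7 data="RJFP" -> buffer=????ZoXRJFP????? -> prefix_len=0
Fragment 3: offset=11 data="BCeQL" -> buffer=????ZoXRJFPBCeQL -> prefix_len=0
Fragment 4: offset=0 data="YzYv" -> buffer=YzYvZoXRJFPBCeQL -> prefix_len=16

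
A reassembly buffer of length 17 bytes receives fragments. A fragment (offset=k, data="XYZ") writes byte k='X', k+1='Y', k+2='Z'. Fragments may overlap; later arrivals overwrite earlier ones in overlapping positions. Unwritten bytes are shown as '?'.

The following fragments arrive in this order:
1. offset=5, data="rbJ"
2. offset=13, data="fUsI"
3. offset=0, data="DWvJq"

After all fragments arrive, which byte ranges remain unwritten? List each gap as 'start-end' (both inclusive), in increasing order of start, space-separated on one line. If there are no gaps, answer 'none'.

Fragment 1: offset=5 len=3
Fragment 2: offset=13 len=4
Fragment 3: offset=0 len=5
Gaps: 8-12

Answer: 8-12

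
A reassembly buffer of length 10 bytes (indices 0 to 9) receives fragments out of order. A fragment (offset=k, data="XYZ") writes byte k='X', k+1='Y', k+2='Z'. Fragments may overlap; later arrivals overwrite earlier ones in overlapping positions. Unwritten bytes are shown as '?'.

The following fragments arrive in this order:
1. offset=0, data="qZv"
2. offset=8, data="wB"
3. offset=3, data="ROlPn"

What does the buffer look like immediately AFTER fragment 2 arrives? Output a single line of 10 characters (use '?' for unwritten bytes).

Fragment 1: offset=0 data="qZv" -> buffer=qZv???????
Fragment 2: offset=8 data="wB" -> buffer=qZv?????wB

Answer: qZv?????wB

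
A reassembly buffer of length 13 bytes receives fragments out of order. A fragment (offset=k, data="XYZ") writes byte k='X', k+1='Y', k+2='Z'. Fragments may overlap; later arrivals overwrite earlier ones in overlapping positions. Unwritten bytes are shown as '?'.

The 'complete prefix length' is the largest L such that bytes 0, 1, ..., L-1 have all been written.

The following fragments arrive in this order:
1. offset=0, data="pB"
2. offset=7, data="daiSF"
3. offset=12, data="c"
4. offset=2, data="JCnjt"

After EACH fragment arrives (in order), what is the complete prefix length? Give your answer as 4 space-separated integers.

Answer: 2 2 2 13

Derivation:
Fragment 1: offset=0 data="pB" -> buffer=pB??????????? -> prefix_len=2
Fragment 2: offset=7 data="daiSF" -> buffer=pB?????daiSF? -> prefix_len=2
Fragment 3: offset=12 data="c" -> buffer=pB?????daiSFc -> prefix_len=2
Fragment 4: offset=2 data="JCnjt" -> buffer=pBJCnjtdaiSFc -> prefix_len=13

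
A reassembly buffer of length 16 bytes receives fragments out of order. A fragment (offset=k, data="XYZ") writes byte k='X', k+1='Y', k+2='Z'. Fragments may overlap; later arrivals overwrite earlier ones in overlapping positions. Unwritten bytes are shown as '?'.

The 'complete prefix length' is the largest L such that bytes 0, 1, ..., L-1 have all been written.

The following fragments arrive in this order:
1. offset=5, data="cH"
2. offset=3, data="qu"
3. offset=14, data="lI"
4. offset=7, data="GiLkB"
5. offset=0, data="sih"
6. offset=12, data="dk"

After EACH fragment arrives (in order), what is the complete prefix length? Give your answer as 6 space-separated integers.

Fragment 1: offset=5 data="cH" -> buffer=?????cH????????? -> prefix_len=0
Fragment 2: offset=3 data="qu" -> buffer=???qucH????????? -> prefix_len=0
Fragment 3: offset=14 data="lI" -> buffer=???qucH???????lI -> prefix_len=0
Fragment 4: offset=7 data="GiLkB" -> buffer=???qucHGiLkB??lI -> prefix_len=0
Fragment 5: offset=0 data="sih" -> buffer=sihqucHGiLkB??lI -> prefix_len=12
Fragment 6: offset=12 data="dk" -> buffer=sihqucHGiLkBdklI -> prefix_len=16

Answer: 0 0 0 0 12 16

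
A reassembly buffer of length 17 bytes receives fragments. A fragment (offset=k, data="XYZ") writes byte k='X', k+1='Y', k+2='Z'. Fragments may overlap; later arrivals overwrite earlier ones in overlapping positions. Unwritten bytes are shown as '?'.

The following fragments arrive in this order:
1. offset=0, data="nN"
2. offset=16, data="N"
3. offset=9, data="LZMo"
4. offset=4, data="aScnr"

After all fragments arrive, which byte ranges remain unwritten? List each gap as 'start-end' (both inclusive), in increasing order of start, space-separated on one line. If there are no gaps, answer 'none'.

Fragment 1: offset=0 len=2
Fragment 2: offset=16 len=1
Fragment 3: offset=9 len=4
Fragment 4: offset=4 len=5
Gaps: 2-3 13-15

Answer: 2-3 13-15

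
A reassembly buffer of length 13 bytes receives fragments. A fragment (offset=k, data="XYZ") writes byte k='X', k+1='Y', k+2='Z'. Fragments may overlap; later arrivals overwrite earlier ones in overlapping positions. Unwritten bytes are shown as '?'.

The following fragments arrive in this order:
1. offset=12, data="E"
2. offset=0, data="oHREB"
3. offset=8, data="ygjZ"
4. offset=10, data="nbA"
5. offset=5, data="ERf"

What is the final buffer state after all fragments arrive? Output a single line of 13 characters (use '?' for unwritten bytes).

Fragment 1: offset=12 data="E" -> buffer=????????????E
Fragment 2: offset=0 data="oHREB" -> buffer=oHREB???????E
Fragment 3: offset=8 data="ygjZ" -> buffer=oHREB???ygjZE
Fragment 4: offset=10 data="nbA" -> buffer=oHREB???ygnbA
Fragment 5: offset=5 data="ERf" -> buffer=oHREBERfygnbA

Answer: oHREBERfygnbA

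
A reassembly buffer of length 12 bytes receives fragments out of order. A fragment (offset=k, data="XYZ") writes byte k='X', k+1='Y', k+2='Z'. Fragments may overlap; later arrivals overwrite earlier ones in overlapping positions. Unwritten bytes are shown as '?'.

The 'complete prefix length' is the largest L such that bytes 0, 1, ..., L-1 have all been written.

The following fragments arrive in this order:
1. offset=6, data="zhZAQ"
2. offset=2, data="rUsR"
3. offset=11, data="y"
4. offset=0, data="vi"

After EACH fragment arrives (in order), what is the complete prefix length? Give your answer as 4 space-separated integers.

Answer: 0 0 0 12

Derivation:
Fragment 1: offset=6 data="zhZAQ" -> buffer=??????zhZAQ? -> prefix_len=0
Fragment 2: offset=2 data="rUsR" -> buffer=??rUsRzhZAQ? -> prefix_len=0
Fragment 3: offset=11 data="y" -> buffer=??rUsRzhZAQy -> prefix_len=0
Fragment 4: offset=0 data="vi" -> buffer=virUsRzhZAQy -> prefix_len=12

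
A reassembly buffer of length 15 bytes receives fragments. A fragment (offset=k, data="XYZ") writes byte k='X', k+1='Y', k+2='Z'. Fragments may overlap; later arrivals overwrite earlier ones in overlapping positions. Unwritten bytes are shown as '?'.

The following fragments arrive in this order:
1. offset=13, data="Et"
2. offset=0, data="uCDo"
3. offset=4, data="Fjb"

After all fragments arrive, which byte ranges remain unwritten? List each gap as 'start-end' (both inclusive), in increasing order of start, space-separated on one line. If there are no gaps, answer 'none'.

Answer: 7-12

Derivation:
Fragment 1: offset=13 len=2
Fragment 2: offset=0 len=4
Fragment 3: offset=4 len=3
Gaps: 7-12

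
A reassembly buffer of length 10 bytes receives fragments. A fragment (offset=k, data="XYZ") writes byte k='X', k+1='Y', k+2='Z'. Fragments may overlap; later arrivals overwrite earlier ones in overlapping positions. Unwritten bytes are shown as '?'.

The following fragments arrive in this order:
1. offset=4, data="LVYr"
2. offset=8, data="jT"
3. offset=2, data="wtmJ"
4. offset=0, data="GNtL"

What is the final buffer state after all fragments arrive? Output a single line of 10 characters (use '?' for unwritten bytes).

Answer: GNtLmJYrjT

Derivation:
Fragment 1: offset=4 data="LVYr" -> buffer=????LVYr??
Fragment 2: offset=8 data="jT" -> buffer=????LVYrjT
Fragment 3: offset=2 data="wtmJ" -> buffer=??wtmJYrjT
Fragment 4: offset=0 data="GNtL" -> buffer=GNtLmJYrjT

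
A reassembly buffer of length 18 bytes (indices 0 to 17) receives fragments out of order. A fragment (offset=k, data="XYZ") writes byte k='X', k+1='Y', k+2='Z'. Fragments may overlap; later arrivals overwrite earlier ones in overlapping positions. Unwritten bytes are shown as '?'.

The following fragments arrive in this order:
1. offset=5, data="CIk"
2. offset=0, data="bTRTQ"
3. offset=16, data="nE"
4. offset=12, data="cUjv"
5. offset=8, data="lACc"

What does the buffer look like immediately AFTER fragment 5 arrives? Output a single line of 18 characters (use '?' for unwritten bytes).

Answer: bTRTQCIklACccUjvnE

Derivation:
Fragment 1: offset=5 data="CIk" -> buffer=?????CIk??????????
Fragment 2: offset=0 data="bTRTQ" -> buffer=bTRTQCIk??????????
Fragment 3: offset=16 data="nE" -> buffer=bTRTQCIk????????nE
Fragment 4: offset=12 data="cUjv" -> buffer=bTRTQCIk????cUjvnE
Fragment 5: offset=8 data="lACc" -> buffer=bTRTQCIklACccUjvnE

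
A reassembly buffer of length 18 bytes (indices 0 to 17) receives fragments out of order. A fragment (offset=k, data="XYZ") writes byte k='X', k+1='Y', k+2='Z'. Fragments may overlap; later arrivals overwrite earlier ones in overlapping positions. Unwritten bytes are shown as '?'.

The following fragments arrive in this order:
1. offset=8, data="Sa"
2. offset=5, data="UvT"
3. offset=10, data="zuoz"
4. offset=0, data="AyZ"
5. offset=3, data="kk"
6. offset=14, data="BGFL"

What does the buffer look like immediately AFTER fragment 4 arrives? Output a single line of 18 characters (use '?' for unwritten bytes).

Fragment 1: offset=8 data="Sa" -> buffer=????????Sa????????
Fragment 2: offset=5 data="UvT" -> buffer=?????UvTSa????????
Fragment 3: offset=10 data="zuoz" -> buffer=?????UvTSazuoz????
Fragment 4: offset=0 data="AyZ" -> buffer=AyZ??UvTSazuoz????

Answer: AyZ??UvTSazuoz????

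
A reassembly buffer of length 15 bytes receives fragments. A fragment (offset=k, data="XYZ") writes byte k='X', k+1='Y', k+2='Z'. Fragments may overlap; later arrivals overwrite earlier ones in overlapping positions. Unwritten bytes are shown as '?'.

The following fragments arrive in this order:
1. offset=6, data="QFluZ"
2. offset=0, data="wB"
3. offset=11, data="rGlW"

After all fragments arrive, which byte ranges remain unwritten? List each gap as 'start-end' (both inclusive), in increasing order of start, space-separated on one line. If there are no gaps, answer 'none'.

Answer: 2-5

Derivation:
Fragment 1: offset=6 len=5
Fragment 2: offset=0 len=2
Fragment 3: offset=11 len=4
Gaps: 2-5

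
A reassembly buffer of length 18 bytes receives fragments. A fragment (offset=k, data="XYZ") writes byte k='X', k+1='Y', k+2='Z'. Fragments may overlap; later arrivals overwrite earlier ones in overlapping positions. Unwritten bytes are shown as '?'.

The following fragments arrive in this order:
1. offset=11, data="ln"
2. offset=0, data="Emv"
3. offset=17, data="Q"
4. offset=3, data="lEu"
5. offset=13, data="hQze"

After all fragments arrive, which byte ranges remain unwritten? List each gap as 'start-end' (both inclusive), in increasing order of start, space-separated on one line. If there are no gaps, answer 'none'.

Fragment 1: offset=11 len=2
Fragment 2: offset=0 len=3
Fragment 3: offset=17 len=1
Fragment 4: offset=3 len=3
Fragment 5: offset=13 len=4
Gaps: 6-10

Answer: 6-10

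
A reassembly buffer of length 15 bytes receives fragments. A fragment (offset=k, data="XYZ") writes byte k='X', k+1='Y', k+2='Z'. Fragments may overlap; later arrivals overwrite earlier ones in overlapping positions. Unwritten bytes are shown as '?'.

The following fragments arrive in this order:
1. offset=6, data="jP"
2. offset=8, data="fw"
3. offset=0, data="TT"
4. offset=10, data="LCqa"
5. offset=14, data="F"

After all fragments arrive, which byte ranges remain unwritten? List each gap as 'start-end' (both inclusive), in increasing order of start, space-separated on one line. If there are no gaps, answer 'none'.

Fragment 1: offset=6 len=2
Fragment 2: offset=8 len=2
Fragment 3: offset=0 len=2
Fragment 4: offset=10 len=4
Fragment 5: offset=14 len=1
Gaps: 2-5

Answer: 2-5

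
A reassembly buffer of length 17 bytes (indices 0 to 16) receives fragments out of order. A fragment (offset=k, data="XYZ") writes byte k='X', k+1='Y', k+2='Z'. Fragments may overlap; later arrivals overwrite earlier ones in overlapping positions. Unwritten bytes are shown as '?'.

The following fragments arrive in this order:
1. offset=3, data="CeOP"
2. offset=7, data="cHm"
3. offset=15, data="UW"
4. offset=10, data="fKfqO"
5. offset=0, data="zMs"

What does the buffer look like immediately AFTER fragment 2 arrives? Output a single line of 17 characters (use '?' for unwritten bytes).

Answer: ???CeOPcHm???????

Derivation:
Fragment 1: offset=3 data="CeOP" -> buffer=???CeOP??????????
Fragment 2: offset=7 data="cHm" -> buffer=???CeOPcHm???????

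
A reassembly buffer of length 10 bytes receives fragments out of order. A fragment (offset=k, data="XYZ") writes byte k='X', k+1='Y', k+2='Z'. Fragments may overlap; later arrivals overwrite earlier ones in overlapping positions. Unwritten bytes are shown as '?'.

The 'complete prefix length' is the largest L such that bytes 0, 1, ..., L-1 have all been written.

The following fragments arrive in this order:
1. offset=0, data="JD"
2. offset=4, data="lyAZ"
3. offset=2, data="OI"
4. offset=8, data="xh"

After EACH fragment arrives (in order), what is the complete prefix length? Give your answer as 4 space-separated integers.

Answer: 2 2 8 10

Derivation:
Fragment 1: offset=0 data="JD" -> buffer=JD???????? -> prefix_len=2
Fragment 2: offset=4 data="lyAZ" -> buffer=JD??lyAZ?? -> prefix_len=2
Fragment 3: offset=2 data="OI" -> buffer=JDOIlyAZ?? -> prefix_len=8
Fragment 4: offset=8 data="xh" -> buffer=JDOIlyAZxh -> prefix_len=10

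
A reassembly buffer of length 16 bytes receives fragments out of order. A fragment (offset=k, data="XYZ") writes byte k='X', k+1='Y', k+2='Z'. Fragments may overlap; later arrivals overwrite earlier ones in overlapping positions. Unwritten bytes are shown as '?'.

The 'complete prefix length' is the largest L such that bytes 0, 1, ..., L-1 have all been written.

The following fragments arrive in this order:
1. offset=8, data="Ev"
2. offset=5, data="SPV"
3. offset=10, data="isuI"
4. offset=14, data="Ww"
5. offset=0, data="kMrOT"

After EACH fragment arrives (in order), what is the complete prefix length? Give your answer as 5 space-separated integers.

Answer: 0 0 0 0 16

Derivation:
Fragment 1: offset=8 data="Ev" -> buffer=????????Ev?????? -> prefix_len=0
Fragment 2: offset=5 data="SPV" -> buffer=?????SPVEv?????? -> prefix_len=0
Fragment 3: offset=10 data="isuI" -> buffer=?????SPVEvisuI?? -> prefix_len=0
Fragment 4: offset=14 data="Ww" -> buffer=?????SPVEvisuIWw -> prefix_len=0
Fragment 5: offset=0 data="kMrOT" -> buffer=kMrOTSPVEvisuIWw -> prefix_len=16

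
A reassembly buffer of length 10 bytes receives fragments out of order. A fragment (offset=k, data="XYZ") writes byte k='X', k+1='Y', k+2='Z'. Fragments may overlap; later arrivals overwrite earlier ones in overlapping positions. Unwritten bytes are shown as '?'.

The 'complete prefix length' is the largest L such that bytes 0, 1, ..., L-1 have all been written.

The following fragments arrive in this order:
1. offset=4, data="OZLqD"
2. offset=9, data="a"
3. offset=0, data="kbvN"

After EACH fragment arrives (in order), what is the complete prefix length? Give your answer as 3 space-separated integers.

Answer: 0 0 10

Derivation:
Fragment 1: offset=4 data="OZLqD" -> buffer=????OZLqD? -> prefix_len=0
Fragment 2: offset=9 data="a" -> buffer=????OZLqDa -> prefix_len=0
Fragment 3: offset=0 data="kbvN" -> buffer=kbvNOZLqDa -> prefix_len=10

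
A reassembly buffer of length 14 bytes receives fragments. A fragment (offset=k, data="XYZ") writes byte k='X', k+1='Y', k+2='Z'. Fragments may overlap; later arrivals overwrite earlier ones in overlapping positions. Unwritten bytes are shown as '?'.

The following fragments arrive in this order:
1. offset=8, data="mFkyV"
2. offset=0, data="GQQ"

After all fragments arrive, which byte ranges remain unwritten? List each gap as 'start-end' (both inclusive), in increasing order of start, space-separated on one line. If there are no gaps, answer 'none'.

Answer: 3-7 13-13

Derivation:
Fragment 1: offset=8 len=5
Fragment 2: offset=0 len=3
Gaps: 3-7 13-13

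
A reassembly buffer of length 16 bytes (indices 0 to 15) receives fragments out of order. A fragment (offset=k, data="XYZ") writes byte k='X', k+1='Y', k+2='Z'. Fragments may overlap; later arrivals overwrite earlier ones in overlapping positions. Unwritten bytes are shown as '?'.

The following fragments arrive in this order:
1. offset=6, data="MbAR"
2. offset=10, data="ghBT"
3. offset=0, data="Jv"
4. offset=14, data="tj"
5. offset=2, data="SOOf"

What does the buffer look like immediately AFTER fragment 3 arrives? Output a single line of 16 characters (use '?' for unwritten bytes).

Answer: Jv????MbARghBT??

Derivation:
Fragment 1: offset=6 data="MbAR" -> buffer=??????MbAR??????
Fragment 2: offset=10 data="ghBT" -> buffer=??????MbARghBT??
Fragment 3: offset=0 data="Jv" -> buffer=Jv????MbARghBT??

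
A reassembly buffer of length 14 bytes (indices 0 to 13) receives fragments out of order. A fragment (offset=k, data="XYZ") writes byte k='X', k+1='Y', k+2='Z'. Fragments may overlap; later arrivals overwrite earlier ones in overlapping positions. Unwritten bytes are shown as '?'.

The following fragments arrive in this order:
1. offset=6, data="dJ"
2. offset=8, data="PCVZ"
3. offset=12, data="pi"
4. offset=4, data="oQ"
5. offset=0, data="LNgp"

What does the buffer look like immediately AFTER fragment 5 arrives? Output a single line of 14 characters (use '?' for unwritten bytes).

Fragment 1: offset=6 data="dJ" -> buffer=??????dJ??????
Fragment 2: offset=8 data="PCVZ" -> buffer=??????dJPCVZ??
Fragment 3: offset=12 data="pi" -> buffer=??????dJPCVZpi
Fragment 4: offset=4 data="oQ" -> buffer=????oQdJPCVZpi
Fragment 5: offset=0 data="LNgp" -> buffer=LNgpoQdJPCVZpi

Answer: LNgpoQdJPCVZpi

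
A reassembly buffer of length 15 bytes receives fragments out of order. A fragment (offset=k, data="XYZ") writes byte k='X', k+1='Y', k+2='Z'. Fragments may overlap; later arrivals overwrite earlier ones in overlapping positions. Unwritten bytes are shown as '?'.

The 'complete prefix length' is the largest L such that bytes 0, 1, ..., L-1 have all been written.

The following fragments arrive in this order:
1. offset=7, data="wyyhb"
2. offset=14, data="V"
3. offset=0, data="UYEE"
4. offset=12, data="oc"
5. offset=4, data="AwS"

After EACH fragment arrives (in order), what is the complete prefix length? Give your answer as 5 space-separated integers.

Fragment 1: offset=7 data="wyyhb" -> buffer=???????wyyhb??? -> prefix_len=0
Fragment 2: offset=14 data="V" -> buffer=???????wyyhb??V -> prefix_len=0
Fragment 3: offset=0 data="UYEE" -> buffer=UYEE???wyyhb??V -> prefix_len=4
Fragment 4: offset=12 data="oc" -> buffer=UYEE???wyyhbocV -> prefix_len=4
Fragment 5: offset=4 data="AwS" -> buffer=UYEEAwSwyyhbocV -> prefix_len=15

Answer: 0 0 4 4 15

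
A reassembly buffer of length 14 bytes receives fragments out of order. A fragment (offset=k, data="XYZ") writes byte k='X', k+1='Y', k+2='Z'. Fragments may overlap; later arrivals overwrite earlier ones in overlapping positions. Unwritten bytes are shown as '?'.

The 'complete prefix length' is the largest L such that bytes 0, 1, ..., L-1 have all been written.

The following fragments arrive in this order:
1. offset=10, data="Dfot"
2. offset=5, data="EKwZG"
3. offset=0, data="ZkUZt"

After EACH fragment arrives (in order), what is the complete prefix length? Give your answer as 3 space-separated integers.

Fragment 1: offset=10 data="Dfot" -> buffer=??????????Dfot -> prefix_len=0
Fragment 2: offset=5 data="EKwZG" -> buffer=?????EKwZGDfot -> prefix_len=0
Fragment 3: offset=0 data="ZkUZt" -> buffer=ZkUZtEKwZGDfot -> prefix_len=14

Answer: 0 0 14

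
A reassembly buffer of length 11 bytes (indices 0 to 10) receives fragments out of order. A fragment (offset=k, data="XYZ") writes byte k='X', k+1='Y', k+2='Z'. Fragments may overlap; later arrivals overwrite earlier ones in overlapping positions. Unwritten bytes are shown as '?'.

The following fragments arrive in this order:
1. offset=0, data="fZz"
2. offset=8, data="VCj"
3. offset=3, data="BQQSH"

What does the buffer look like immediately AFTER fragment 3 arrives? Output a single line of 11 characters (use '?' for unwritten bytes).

Answer: fZzBQQSHVCj

Derivation:
Fragment 1: offset=0 data="fZz" -> buffer=fZz????????
Fragment 2: offset=8 data="VCj" -> buffer=fZz?????VCj
Fragment 3: offset=3 data="BQQSH" -> buffer=fZzBQQSHVCj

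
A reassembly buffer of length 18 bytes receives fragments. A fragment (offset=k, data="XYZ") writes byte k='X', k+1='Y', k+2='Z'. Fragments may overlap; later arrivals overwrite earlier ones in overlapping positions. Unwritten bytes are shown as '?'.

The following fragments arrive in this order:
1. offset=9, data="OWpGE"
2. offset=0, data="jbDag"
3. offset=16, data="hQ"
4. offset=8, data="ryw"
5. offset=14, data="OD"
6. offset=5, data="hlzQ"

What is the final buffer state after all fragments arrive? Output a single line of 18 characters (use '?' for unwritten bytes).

Answer: jbDaghlzQywpGEODhQ

Derivation:
Fragment 1: offset=9 data="OWpGE" -> buffer=?????????OWpGE????
Fragment 2: offset=0 data="jbDag" -> buffer=jbDag????OWpGE????
Fragment 3: offset=16 data="hQ" -> buffer=jbDag????OWpGE??hQ
Fragment 4: offset=8 data="ryw" -> buffer=jbDag???rywpGE??hQ
Fragment 5: offset=14 data="OD" -> buffer=jbDag???rywpGEODhQ
Fragment 6: offset=5 data="hlzQ" -> buffer=jbDaghlzQywpGEODhQ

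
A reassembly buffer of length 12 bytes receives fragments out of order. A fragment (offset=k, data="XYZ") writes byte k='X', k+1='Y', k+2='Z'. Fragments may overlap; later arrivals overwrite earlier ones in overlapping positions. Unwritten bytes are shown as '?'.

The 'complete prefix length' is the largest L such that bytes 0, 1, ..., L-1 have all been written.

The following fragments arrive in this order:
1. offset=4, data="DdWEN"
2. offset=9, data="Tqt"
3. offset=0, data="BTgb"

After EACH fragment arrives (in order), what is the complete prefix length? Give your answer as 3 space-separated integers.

Answer: 0 0 12

Derivation:
Fragment 1: offset=4 data="DdWEN" -> buffer=????DdWEN??? -> prefix_len=0
Fragment 2: offset=9 data="Tqt" -> buffer=????DdWENTqt -> prefix_len=0
Fragment 3: offset=0 data="BTgb" -> buffer=BTgbDdWENTqt -> prefix_len=12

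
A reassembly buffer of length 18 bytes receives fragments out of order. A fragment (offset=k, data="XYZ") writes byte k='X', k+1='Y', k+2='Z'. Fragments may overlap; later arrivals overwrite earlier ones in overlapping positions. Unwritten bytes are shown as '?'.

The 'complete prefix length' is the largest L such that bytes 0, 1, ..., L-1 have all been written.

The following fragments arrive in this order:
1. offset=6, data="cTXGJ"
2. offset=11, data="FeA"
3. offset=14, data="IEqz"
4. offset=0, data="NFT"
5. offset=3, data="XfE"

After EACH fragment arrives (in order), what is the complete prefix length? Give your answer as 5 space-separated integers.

Fragment 1: offset=6 data="cTXGJ" -> buffer=??????cTXGJ??????? -> prefix_len=0
Fragment 2: offset=11 data="FeA" -> buffer=??????cTXGJFeA???? -> prefix_len=0
Fragment 3: offset=14 data="IEqz" -> buffer=??????cTXGJFeAIEqz -> prefix_len=0
Fragment 4: offset=0 data="NFT" -> buffer=NFT???cTXGJFeAIEqz -> prefix_len=3
Fragment 5: offset=3 data="XfE" -> buffer=NFTXfEcTXGJFeAIEqz -> prefix_len=18

Answer: 0 0 0 3 18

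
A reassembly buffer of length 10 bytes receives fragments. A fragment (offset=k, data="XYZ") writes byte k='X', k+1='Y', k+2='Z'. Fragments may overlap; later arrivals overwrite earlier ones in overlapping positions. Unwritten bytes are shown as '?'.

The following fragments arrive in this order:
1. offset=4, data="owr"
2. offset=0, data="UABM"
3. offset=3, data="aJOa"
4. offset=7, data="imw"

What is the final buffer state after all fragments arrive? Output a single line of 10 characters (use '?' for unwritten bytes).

Answer: UABaJOaimw

Derivation:
Fragment 1: offset=4 data="owr" -> buffer=????owr???
Fragment 2: offset=0 data="UABM" -> buffer=UABMowr???
Fragment 3: offset=3 data="aJOa" -> buffer=UABaJOa???
Fragment 4: offset=7 data="imw" -> buffer=UABaJOaimw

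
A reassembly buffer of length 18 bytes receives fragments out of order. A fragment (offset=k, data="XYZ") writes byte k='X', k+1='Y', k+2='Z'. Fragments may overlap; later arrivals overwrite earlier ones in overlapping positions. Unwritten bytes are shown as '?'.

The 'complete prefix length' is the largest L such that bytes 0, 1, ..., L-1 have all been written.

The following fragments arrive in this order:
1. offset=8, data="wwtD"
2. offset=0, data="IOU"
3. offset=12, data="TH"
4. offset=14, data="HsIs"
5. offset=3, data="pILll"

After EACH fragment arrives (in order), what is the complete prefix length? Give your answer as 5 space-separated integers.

Fragment 1: offset=8 data="wwtD" -> buffer=????????wwtD?????? -> prefix_len=0
Fragment 2: offset=0 data="IOU" -> buffer=IOU?????wwtD?????? -> prefix_len=3
Fragment 3: offset=12 data="TH" -> buffer=IOU?????wwtDTH???? -> prefix_len=3
Fragment 4: offset=14 data="HsIs" -> buffer=IOU?????wwtDTHHsIs -> prefix_len=3
Fragment 5: offset=3 data="pILll" -> buffer=IOUpILllwwtDTHHsIs -> prefix_len=18

Answer: 0 3 3 3 18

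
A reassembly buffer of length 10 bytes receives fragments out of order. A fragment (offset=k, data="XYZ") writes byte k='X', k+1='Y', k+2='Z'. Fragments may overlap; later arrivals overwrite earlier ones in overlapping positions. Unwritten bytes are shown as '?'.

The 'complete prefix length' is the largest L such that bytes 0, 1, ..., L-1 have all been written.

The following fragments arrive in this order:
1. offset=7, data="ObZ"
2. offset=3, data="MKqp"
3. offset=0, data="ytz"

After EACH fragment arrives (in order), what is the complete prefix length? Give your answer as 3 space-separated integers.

Fragment 1: offset=7 data="ObZ" -> buffer=???????ObZ -> prefix_len=0
Fragment 2: offset=3 data="MKqp" -> buffer=???MKqpObZ -> prefix_len=0
Fragment 3: offset=0 data="ytz" -> buffer=ytzMKqpObZ -> prefix_len=10

Answer: 0 0 10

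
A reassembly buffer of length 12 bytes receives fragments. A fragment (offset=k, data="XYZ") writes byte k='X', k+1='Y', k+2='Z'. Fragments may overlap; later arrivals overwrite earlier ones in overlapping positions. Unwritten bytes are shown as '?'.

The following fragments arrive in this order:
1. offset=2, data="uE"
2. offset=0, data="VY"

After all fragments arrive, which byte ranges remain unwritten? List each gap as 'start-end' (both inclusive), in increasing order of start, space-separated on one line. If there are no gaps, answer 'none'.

Answer: 4-11

Derivation:
Fragment 1: offset=2 len=2
Fragment 2: offset=0 len=2
Gaps: 4-11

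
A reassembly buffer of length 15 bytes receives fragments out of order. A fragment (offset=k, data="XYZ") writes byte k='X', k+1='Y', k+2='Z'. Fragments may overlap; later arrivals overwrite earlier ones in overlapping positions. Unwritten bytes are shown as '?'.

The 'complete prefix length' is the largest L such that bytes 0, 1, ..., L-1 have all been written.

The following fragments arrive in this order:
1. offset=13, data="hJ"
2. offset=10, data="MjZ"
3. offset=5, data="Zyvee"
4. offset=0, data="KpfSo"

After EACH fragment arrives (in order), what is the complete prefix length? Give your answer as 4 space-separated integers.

Answer: 0 0 0 15

Derivation:
Fragment 1: offset=13 data="hJ" -> buffer=?????????????hJ -> prefix_len=0
Fragment 2: offset=10 data="MjZ" -> buffer=??????????MjZhJ -> prefix_len=0
Fragment 3: offset=5 data="Zyvee" -> buffer=?????ZyveeMjZhJ -> prefix_len=0
Fragment 4: offset=0 data="KpfSo" -> buffer=KpfSoZyveeMjZhJ -> prefix_len=15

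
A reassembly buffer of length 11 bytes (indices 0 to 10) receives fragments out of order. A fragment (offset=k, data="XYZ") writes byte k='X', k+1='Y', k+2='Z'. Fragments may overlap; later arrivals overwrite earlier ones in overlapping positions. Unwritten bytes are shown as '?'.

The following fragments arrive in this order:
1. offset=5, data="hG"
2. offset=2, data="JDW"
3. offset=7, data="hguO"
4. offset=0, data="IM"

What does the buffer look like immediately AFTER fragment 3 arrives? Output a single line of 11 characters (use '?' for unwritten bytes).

Answer: ??JDWhGhguO

Derivation:
Fragment 1: offset=5 data="hG" -> buffer=?????hG????
Fragment 2: offset=2 data="JDW" -> buffer=??JDWhG????
Fragment 3: offset=7 data="hguO" -> buffer=??JDWhGhguO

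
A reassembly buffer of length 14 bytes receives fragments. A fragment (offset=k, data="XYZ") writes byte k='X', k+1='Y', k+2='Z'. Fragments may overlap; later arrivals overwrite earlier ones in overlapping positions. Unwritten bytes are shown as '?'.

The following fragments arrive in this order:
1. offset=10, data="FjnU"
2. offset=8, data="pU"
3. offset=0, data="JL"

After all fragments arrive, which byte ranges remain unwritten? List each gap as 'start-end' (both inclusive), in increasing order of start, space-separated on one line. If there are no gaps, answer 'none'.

Fragment 1: offset=10 len=4
Fragment 2: offset=8 len=2
Fragment 3: offset=0 len=2
Gaps: 2-7

Answer: 2-7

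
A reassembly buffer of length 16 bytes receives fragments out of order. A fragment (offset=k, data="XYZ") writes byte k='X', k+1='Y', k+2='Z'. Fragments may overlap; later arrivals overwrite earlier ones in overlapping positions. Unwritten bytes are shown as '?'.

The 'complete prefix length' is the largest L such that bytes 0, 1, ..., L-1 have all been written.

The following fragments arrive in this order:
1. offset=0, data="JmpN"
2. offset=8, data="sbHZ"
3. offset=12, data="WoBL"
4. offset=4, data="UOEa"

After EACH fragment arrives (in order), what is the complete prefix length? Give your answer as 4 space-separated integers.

Answer: 4 4 4 16

Derivation:
Fragment 1: offset=0 data="JmpN" -> buffer=JmpN???????????? -> prefix_len=4
Fragment 2: offset=8 data="sbHZ" -> buffer=JmpN????sbHZ???? -> prefix_len=4
Fragment 3: offset=12 data="WoBL" -> buffer=JmpN????sbHZWoBL -> prefix_len=4
Fragment 4: offset=4 data="UOEa" -> buffer=JmpNUOEasbHZWoBL -> prefix_len=16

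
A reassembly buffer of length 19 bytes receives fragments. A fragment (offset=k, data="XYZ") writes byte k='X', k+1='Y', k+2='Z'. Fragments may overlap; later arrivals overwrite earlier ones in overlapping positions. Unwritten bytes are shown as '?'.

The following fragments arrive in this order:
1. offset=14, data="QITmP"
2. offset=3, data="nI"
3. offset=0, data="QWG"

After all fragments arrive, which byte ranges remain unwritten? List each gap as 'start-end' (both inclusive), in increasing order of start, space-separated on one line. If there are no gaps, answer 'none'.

Fragment 1: offset=14 len=5
Fragment 2: offset=3 len=2
Fragment 3: offset=0 len=3
Gaps: 5-13

Answer: 5-13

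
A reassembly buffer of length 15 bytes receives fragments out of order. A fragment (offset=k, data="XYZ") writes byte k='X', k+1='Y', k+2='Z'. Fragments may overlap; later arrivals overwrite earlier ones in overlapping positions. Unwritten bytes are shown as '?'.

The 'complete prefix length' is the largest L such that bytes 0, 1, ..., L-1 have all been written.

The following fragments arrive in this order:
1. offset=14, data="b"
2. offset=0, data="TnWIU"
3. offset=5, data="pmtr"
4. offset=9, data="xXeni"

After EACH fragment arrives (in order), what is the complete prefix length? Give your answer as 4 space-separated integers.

Answer: 0 5 9 15

Derivation:
Fragment 1: offset=14 data="b" -> buffer=??????????????b -> prefix_len=0
Fragment 2: offset=0 data="TnWIU" -> buffer=TnWIU?????????b -> prefix_len=5
Fragment 3: offset=5 data="pmtr" -> buffer=TnWIUpmtr?????b -> prefix_len=9
Fragment 4: offset=9 data="xXeni" -> buffer=TnWIUpmtrxXenib -> prefix_len=15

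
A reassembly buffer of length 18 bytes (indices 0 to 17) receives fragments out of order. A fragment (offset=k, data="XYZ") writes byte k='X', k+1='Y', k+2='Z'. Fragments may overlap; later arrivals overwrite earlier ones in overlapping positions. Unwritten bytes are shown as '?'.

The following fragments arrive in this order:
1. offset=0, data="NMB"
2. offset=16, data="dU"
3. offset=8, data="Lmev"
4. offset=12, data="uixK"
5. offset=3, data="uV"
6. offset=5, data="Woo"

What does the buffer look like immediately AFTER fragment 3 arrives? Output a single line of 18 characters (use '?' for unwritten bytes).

Fragment 1: offset=0 data="NMB" -> buffer=NMB???????????????
Fragment 2: offset=16 data="dU" -> buffer=NMB?????????????dU
Fragment 3: offset=8 data="Lmev" -> buffer=NMB?????Lmev????dU

Answer: NMB?????Lmev????dU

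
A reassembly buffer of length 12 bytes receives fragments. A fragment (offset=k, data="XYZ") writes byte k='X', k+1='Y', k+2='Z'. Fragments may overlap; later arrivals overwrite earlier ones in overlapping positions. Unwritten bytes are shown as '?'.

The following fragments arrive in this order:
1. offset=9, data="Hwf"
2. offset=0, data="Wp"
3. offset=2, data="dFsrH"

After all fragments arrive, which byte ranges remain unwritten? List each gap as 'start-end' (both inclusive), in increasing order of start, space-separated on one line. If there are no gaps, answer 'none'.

Fragment 1: offset=9 len=3
Fragment 2: offset=0 len=2
Fragment 3: offset=2 len=5
Gaps: 7-8

Answer: 7-8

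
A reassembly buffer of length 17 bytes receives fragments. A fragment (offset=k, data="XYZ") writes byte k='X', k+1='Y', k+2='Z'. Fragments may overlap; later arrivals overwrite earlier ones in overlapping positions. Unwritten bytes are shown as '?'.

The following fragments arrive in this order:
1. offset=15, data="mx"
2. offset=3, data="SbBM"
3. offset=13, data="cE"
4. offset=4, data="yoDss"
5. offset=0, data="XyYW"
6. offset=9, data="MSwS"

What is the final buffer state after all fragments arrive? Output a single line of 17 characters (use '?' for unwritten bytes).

Fragment 1: offset=15 data="mx" -> buffer=???????????????mx
Fragment 2: offset=3 data="SbBM" -> buffer=???SbBM????????mx
Fragment 3: offset=13 data="cE" -> buffer=???SbBM??????cEmx
Fragment 4: offset=4 data="yoDss" -> buffer=???SyoDss????cEmx
Fragment 5: offset=0 data="XyYW" -> buffer=XyYWyoDss????cEmx
Fragment 6: offset=9 data="MSwS" -> buffer=XyYWyoDssMSwScEmx

Answer: XyYWyoDssMSwScEmx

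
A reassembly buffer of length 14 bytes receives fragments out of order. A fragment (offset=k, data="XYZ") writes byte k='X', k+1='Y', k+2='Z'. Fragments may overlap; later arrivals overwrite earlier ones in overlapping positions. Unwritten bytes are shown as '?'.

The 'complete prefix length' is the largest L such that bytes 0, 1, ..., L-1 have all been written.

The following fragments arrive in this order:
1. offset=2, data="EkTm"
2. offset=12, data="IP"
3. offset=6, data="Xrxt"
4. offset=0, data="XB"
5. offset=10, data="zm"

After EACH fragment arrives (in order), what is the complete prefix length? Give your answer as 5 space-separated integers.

Fragment 1: offset=2 data="EkTm" -> buffer=??EkTm???????? -> prefix_len=0
Fragment 2: offset=12 data="IP" -> buffer=??EkTm??????IP -> prefix_len=0
Fragment 3: offset=6 data="Xrxt" -> buffer=??EkTmXrxt??IP -> prefix_len=0
Fragment 4: offset=0 data="XB" -> buffer=XBEkTmXrxt??IP -> prefix_len=10
Fragment 5: offset=10 data="zm" -> buffer=XBEkTmXrxtzmIP -> prefix_len=14

Answer: 0 0 0 10 14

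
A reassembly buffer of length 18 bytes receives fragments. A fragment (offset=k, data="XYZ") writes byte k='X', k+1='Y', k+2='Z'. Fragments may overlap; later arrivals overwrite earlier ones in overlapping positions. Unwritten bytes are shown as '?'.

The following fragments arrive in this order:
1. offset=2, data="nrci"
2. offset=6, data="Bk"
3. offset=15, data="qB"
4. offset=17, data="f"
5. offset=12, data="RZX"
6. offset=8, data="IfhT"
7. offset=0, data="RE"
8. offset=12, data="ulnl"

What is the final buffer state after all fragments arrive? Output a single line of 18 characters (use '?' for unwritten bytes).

Fragment 1: offset=2 data="nrci" -> buffer=??nrci????????????
Fragment 2: offset=6 data="Bk" -> buffer=??nrciBk??????????
Fragment 3: offset=15 data="qB" -> buffer=??nrciBk???????qB?
Fragment 4: offset=17 data="f" -> buffer=??nrciBk???????qBf
Fragment 5: offset=12 data="RZX" -> buffer=??nrciBk????RZXqBf
Fragment 6: offset=8 data="IfhT" -> buffer=??nrciBkIfhTRZXqBf
Fragment 7: offset=0 data="RE" -> buffer=REnrciBkIfhTRZXqBf
Fragment 8: offset=12 data="ulnl" -> buffer=REnrciBkIfhTulnlBf

Answer: REnrciBkIfhTulnlBf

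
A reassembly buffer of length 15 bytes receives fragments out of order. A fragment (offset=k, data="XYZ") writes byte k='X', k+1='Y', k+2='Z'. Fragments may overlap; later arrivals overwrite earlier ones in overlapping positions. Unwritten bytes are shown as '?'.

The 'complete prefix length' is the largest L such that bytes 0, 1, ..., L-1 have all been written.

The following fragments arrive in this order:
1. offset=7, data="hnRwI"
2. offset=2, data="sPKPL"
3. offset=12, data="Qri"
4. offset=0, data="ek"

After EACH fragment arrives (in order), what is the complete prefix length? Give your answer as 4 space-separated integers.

Answer: 0 0 0 15

Derivation:
Fragment 1: offset=7 data="hnRwI" -> buffer=???????hnRwI??? -> prefix_len=0
Fragment 2: offset=2 data="sPKPL" -> buffer=??sPKPLhnRwI??? -> prefix_len=0
Fragment 3: offset=12 data="Qri" -> buffer=??sPKPLhnRwIQri -> prefix_len=0
Fragment 4: offset=0 data="ek" -> buffer=eksPKPLhnRwIQri -> prefix_len=15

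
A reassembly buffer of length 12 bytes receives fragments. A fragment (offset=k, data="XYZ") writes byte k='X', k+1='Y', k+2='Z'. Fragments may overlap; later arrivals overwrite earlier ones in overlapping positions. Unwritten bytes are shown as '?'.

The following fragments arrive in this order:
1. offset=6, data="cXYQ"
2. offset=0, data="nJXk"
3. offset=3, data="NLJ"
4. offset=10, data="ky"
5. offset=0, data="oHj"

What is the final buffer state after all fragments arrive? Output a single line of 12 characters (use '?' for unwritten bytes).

Fragment 1: offset=6 data="cXYQ" -> buffer=??????cXYQ??
Fragment 2: offset=0 data="nJXk" -> buffer=nJXk??cXYQ??
Fragment 3: offset=3 data="NLJ" -> buffer=nJXNLJcXYQ??
Fragment 4: offset=10 data="ky" -> buffer=nJXNLJcXYQky
Fragment 5: offset=0 data="oHj" -> buffer=oHjNLJcXYQky

Answer: oHjNLJcXYQky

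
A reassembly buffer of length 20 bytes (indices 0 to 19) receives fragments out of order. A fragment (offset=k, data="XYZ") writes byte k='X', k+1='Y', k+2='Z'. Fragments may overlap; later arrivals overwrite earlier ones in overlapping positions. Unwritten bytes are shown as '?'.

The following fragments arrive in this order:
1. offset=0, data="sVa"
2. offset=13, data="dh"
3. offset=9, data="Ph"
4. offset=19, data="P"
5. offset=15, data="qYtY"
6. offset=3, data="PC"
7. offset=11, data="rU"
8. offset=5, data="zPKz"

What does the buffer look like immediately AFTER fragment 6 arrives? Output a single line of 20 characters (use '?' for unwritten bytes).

Answer: sVaPC????Ph??dhqYtYP

Derivation:
Fragment 1: offset=0 data="sVa" -> buffer=sVa?????????????????
Fragment 2: offset=13 data="dh" -> buffer=sVa??????????dh?????
Fragment 3: offset=9 data="Ph" -> buffer=sVa??????Ph??dh?????
Fragment 4: offset=19 data="P" -> buffer=sVa??????Ph??dh????P
Fragment 5: offset=15 data="qYtY" -> buffer=sVa??????Ph??dhqYtYP
Fragment 6: offset=3 data="PC" -> buffer=sVaPC????Ph??dhqYtYP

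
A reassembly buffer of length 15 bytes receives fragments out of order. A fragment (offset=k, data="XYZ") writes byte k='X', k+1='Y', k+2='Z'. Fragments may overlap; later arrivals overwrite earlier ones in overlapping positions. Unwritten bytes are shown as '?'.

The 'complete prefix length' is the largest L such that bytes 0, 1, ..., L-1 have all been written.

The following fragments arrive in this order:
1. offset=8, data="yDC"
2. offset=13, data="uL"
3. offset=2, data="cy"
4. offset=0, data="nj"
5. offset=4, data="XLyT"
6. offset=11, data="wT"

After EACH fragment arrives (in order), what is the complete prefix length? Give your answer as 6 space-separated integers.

Answer: 0 0 0 4 11 15

Derivation:
Fragment 1: offset=8 data="yDC" -> buffer=????????yDC???? -> prefix_len=0
Fragment 2: offset=13 data="uL" -> buffer=????????yDC??uL -> prefix_len=0
Fragment 3: offset=2 data="cy" -> buffer=??cy????yDC??uL -> prefix_len=0
Fragment 4: offset=0 data="nj" -> buffer=njcy????yDC??uL -> prefix_len=4
Fragment 5: offset=4 data="XLyT" -> buffer=njcyXLyTyDC??uL -> prefix_len=11
Fragment 6: offset=11 data="wT" -> buffer=njcyXLyTyDCwTuL -> prefix_len=15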